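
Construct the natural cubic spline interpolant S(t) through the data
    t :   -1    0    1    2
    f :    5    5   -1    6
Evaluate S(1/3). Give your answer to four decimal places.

2.7679

Put m_i = S'' at the i-th knot. Here h = (1, 1, 1) and Δ = (0, -6, 7), so the interior equations h_(i-1)·m_(i-1) + 2(h_(i-1)+h_i)·m_i + h_i·m_(i+1) = 6(Δ_i − Δ_(i-1)) read
  1·m_0 + 4·m_1 + 1·m_2 = 6(Δ_1 - Δ_0) = -36
  1·m_1 + 4·m_2 + 1·m_3 = 6(Δ_2 - Δ_1) = 78
Natural end conditions: m_0 = m_3 = 0.
Forward elimination and back-substitution give m_0 = 0, m_1 = -74/5, m_2 = 116/5, m_3 = 0.
On [0, 1], S(t) = 5 - 74/15·t - 37/5·t² + 19/3·t³.
With t = 1/3: S(1/3) = 1121/405.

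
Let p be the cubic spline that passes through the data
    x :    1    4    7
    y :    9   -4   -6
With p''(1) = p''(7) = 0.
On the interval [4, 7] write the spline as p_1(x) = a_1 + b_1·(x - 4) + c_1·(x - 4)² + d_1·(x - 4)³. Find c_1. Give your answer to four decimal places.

0.9167

Let m_i = p''(x_i). Step sizes h_i = 3, 3; slopes of the chords Δ_i = (y_(i+1) - y_i)/h_i = -13/3, -2/3.
  3·m_0 + 12·m_1 + 3·m_2 = 6(Δ_1 - Δ_0) = 22
Natural end conditions: m_0 = m_2 = 0.
Solving: m_0 = 0, m_1 = 11/6, m_2 = 0.
On [4, 7], with p_1(x) = a_1 + b_1·(x - 4) + c_1·(x - 4)² + d_1·(x - 4)³: c_1 = m_1/2 = 11/12, d_1 = (m_2 - m_1)/(6h_1) = -11/108, b_1 = Δ_1 - h_1(2m_1 + m_2)/6 = -5/2.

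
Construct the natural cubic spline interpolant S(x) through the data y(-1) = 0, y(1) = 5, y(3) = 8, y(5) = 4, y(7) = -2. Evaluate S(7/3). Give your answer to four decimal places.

7.6561

Let m_i = S''(x_i). Step sizes h_i = 2, 2, 2, 2; slopes of the chords Δ_i = (y_(i+1) - y_i)/h_i = 5/2, 3/2, -2, -3.
  2·m_0 + 8·m_1 + 2·m_2 = 6(Δ_1 - Δ_0) = -6
  2·m_1 + 8·m_2 + 2·m_3 = 6(Δ_2 - Δ_1) = -21
  2·m_2 + 8·m_3 + 2·m_4 = 6(Δ_3 - Δ_2) = -6
Natural end conditions: m_0 = m_4 = 0.
Solving the tridiagonal system: m_0 = 0, m_1 = -3/28, m_2 = -18/7, m_3 = -3/28, m_4 = 0.
On [1, 3], S(x) = 5 + 17/7·(x - 1) - 3/56·(x - 1)² - 23/112·(x - 1)³.
With (x - 1) = 4/3: S(7/3) = 1447/189.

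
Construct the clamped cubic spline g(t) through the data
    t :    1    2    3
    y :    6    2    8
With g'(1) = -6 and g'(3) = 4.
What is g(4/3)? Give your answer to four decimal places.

Put σ_i = g'' at the i-th knot. Here h = (1, 1) and Δ = (-4, 6), so the interior equations h_(i-1)·σ_(i-1) + 2(h_(i-1)+h_i)·σ_i + h_i·σ_(i+1) = 6(Δ_i − Δ_(i-1)) read
  1·σ_0 + 4·σ_1 + 1·σ_2 = 6(Δ_1 - Δ_0) = 60
Clamped end conditions give two more equations: 2h_0·σ_0 + h_0·σ_1 = 6(Δ_0 - g'(1)) = 12 and h_1·σ_1 + 2h_1·σ_2 = 6(g'(3) - Δ_1) = -12.
Forward elimination and back-substitution give σ_0 = -4, σ_1 = 20, σ_2 = -16.
On [1, 2], g(t) = 6 - 6·(t - 1) - 2·(t - 1)² + 4·(t - 1)³.
With (t - 1) = 1/3: g(4/3) = 106/27.

3.9259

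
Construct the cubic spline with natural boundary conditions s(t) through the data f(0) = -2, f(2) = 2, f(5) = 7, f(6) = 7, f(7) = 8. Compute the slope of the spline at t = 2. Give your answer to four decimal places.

Let M_i = s''(x_i). Step sizes h_i = 2, 3, 1, 1; slopes of the chords Δ_i = (y_(i+1) - y_i)/h_i = 2, 5/3, 0, 1.
  2·M_0 + 10·M_1 + 3·M_2 = 6(Δ_1 - Δ_0) = -2
  3·M_1 + 8·M_2 + 1·M_3 = 6(Δ_2 - Δ_1) = -10
  1·M_2 + 4·M_3 + 1·M_4 = 6(Δ_3 - Δ_2) = 6
Natural end conditions: M_0 = M_4 = 0.
Solving: M_0 = 0, M_1 = 38/137, M_2 = -218/137, M_3 = 260/137, M_4 = 0.
On [2, 5], s'(t) = b_1 + 2c_1·(t - 2) + 3d_1·(t - 2)² with b_1 = Δ_1 - h_1(2M_1 + M_2)/6 = 898/411, c_1 = M_1/2 = 19/137, d_1 = (M_2 - M_1)/(6h_1) = -128/1233. So s'(2) = 898/411.

2.1849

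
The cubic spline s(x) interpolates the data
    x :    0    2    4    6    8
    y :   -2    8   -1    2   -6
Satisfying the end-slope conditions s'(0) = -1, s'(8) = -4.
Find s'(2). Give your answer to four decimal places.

1.2500

Put M_i = s'' at the i-th knot. Here h = (2, 2, 2, 2) and Δ = (5, -9/2, 3/2, -4), so the interior equations h_(i-1)·M_(i-1) + 2(h_(i-1)+h_i)·M_i + h_i·M_(i+1) = 6(Δ_i − Δ_(i-1)) read
  2·M_0 + 8·M_1 + 2·M_2 = 6(Δ_1 - Δ_0) = -57
  2·M_1 + 8·M_2 + 2·M_3 = 6(Δ_2 - Δ_1) = 36
  2·M_2 + 8·M_3 + 2·M_4 = 6(Δ_3 - Δ_2) = -33
Clamped end conditions give two more equations: 2h_0·M_0 + h_0·M_1 = 6(Δ_0 - s'(0)) = 36 and h_3·M_3 + 2h_3·M_4 = 6(s'(8) - Δ_3) = 0.
Forward elimination and back-substitution give M_0 = 63/4, M_1 = -27/2, M_2 = 39/4, M_3 = -15/2, M_4 = 15/4.
On [2, 4], s'(x) = b_1 + 2c_1·(x - 2) + 3d_1·(x - 2)² with b_1 = Δ_1 - h_1(2M_1 + M_2)/6 = 5/4, c_1 = M_1/2 = -27/4, d_1 = (M_2 - M_1)/(6h_1) = 31/16. So s'(2) = 5/4.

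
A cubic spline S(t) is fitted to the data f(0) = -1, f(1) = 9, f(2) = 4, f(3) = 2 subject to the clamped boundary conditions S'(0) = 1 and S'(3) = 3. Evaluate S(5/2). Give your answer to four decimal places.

1.7083

Let M_i = S''(x_i). Step sizes h_i = 1, 1, 1; slopes of the chords Δ_i = (y_(i+1) - y_i)/h_i = 10, -5, -2.
  1·M_0 + 4·M_1 + 1·M_2 = 6(Δ_1 - Δ_0) = -90
  1·M_1 + 4·M_2 + 1·M_3 = 6(Δ_2 - Δ_1) = 18
Clamped end conditions give two more equations: 2h_0·M_0 + h_0·M_1 = 6(Δ_0 - S'(0)) = 54 and h_2·M_2 + 2h_2·M_3 = 6(S'(3) - Δ_2) = 30.
Solving: M_0 = 136/3, M_1 = -110/3, M_2 = 34/3, M_3 = 28/3.
On [2, 3], S(t) = 4 - 22/3·(t - 2) + 17/3·(t - 2)² - 1/3·(t - 2)³.
With (t - 2) = 1/2: S(5/2) = 41/24.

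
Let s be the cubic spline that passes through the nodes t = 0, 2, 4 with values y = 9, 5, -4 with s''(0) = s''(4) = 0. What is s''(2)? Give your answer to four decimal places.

Let M_i = s''(x_i). Step sizes h_i = 2, 2; slopes of the chords Δ_i = (y_(i+1) - y_i)/h_i = -2, -9/2.
  2·M_0 + 8·M_1 + 2·M_2 = 6(Δ_1 - Δ_0) = -15
Natural end conditions: M_0 = M_2 = 0.
Solving: M_0 = 0, M_1 = -15/8, M_2 = 0.

-1.8750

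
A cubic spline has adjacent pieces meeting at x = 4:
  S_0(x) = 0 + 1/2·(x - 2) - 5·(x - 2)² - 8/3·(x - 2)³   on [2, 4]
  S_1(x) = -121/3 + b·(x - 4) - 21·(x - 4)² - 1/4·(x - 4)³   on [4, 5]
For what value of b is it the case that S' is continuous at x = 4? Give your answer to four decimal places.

S_0'(x) = 1/2 - 10·(x - 2) - 8·(x - 2)², so S_0'(4) = -103/2. On the right, S_1'(4) = b, so b = -103/2.

-51.5000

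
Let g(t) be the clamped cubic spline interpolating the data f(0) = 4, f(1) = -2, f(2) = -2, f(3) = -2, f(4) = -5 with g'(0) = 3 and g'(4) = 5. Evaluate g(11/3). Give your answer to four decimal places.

-5.2685

Put M_i = g'' at the i-th knot. Here h = (1, 1, 1, 1) and Δ = (-6, 0, 0, -3), so the interior equations h_(i-1)·M_(i-1) + 2(h_(i-1)+h_i)·M_i + h_i·M_(i+1) = 6(Δ_i − Δ_(i-1)) read
  1·M_0 + 4·M_1 + 1·M_2 = 6(Δ_1 - Δ_0) = 36
  1·M_1 + 4·M_2 + 1·M_3 = 6(Δ_2 - Δ_1) = 0
  1·M_2 + 4·M_3 + 1·M_4 = 6(Δ_3 - Δ_2) = -18
Clamped end conditions give two more equations: 2h_0·M_0 + h_0·M_1 = 6(Δ_0 - g'(0)) = -54 and h_3·M_3 + 2h_3·M_4 = 6(g'(4) - Δ_3) = 48.
Solving: M_0 = -145/4, M_1 = 37/2, M_2 = -7/4, M_3 = -23/2, M_4 = 119/4.
On [3, 4], g(t) = -2 - 33/8·(t - 3) - 23/4·(t - 3)² + 55/8·(t - 3)³.
With (t - 3) = 2/3: g(11/3) = -569/108.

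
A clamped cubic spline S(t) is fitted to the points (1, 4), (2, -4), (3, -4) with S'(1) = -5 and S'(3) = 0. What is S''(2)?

19

Write σ_i for S''(x_i). With h_i = 1, 1 and divided differences Δ_i = -8, 0, the continuity of S' gives the tridiagonal system
  1·σ_0 + 4·σ_1 + 1·σ_2 = 6(Δ_1 - Δ_0) = 48
Clamped end conditions give two more equations: 2h_0·σ_0 + h_0·σ_1 = 6(Δ_0 - S'(1)) = -18 and h_1·σ_1 + 2h_1·σ_2 = 6(S'(3) - Δ_1) = 0.
Solving: σ_0 = -37/2, σ_1 = 19, σ_2 = -19/2.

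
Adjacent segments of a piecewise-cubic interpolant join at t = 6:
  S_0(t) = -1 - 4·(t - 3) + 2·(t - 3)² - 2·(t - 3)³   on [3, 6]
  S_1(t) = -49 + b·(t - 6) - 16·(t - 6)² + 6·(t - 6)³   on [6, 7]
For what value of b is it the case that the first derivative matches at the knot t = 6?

-46

S_0'(t) = -4 + 4·(t - 3) - 6·(t - 3)², so S_0'(6) = -46. On the right, S_1'(6) = b, so b = -46.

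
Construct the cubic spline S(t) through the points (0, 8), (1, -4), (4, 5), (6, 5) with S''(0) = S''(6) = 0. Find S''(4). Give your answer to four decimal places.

-5.8310

Write m_i for S''(x_i). With h_i = 1, 3, 2 and divided differences Δ_i = -12, 3, 0, the continuity of S' gives the tridiagonal system
  1·m_0 + 8·m_1 + 3·m_2 = 6(Δ_1 - Δ_0) = 90
  3·m_1 + 10·m_2 + 2·m_3 = 6(Δ_2 - Δ_1) = -18
Natural end conditions: m_0 = m_3 = 0.
Forward elimination and back-substitution give m_0 = 0, m_1 = 954/71, m_2 = -414/71, m_3 = 0.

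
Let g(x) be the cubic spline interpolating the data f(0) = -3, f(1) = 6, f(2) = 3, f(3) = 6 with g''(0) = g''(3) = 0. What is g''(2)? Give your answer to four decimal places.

14.4000

Write M_i for g''(x_i). With h_i = 1, 1, 1 and divided differences Δ_i = 9, -3, 3, the continuity of g' gives the tridiagonal system
  1·M_0 + 4·M_1 + 1·M_2 = 6(Δ_1 - Δ_0) = -72
  1·M_1 + 4·M_2 + 1·M_3 = 6(Δ_2 - Δ_1) = 36
Natural end conditions: M_0 = M_3 = 0.
Forward elimination and back-substitution give M_0 = 0, M_1 = -108/5, M_2 = 72/5, M_3 = 0.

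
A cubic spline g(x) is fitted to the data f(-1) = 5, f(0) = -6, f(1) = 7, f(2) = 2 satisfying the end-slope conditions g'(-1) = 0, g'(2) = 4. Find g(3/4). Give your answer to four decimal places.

4.2875

With m_i denoting the second derivative at x_i, h_i = 1, 1, 1, and Δ_i = (y_(i+1) − y_i)/h_i = -11, 13, -5:
  1·m_0 + 4·m_1 + 1·m_2 = 6(Δ_1 - Δ_0) = 144
  1·m_1 + 4·m_2 + 1·m_3 = 6(Δ_2 - Δ_1) = -108
Clamped end conditions give two more equations: 2h_0·m_0 + h_0·m_1 = 6(Δ_0 - g'(-1)) = -66 and h_2·m_2 + 2h_2·m_3 = 6(g'(2) - Δ_2) = 54.
Solving the tridiagonal system: m_0 = -998/15, m_1 = 1006/15, m_2 = -866/15, m_3 = 838/15.
On [0, 1], g(x) = -6 + 4/15·x + 503/15·x² - 104/5·x³.
With x = 3/4: g(3/4) = 343/80.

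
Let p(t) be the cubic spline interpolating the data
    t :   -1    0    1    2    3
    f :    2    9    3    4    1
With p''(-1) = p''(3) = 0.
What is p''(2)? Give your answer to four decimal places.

-10.8214

With M_i denoting the second derivative at x_i, h_i = 1, 1, 1, 1, and Δ_i = (y_(i+1) − y_i)/h_i = 7, -6, 1, -3:
  1·M_0 + 4·M_1 + 1·M_2 = 6(Δ_1 - Δ_0) = -78
  1·M_1 + 4·M_2 + 1·M_3 = 6(Δ_2 - Δ_1) = 42
  1·M_2 + 4·M_3 + 1·M_4 = 6(Δ_3 - Δ_2) = -24
Natural end conditions: M_0 = M_4 = 0.
Solving the tridiagonal system: M_0 = 0, M_1 = -681/28, M_2 = 135/7, M_3 = -303/28, M_4 = 0.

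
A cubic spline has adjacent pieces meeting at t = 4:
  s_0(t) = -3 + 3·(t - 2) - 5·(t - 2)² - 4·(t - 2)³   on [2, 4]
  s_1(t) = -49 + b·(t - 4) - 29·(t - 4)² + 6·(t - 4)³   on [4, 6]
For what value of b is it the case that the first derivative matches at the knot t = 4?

s_0'(t) = 3 - 10·(t - 2) - 12·(t - 2)², so s_0'(4) = -65. On the right, s_1'(4) = b, so b = -65.

-65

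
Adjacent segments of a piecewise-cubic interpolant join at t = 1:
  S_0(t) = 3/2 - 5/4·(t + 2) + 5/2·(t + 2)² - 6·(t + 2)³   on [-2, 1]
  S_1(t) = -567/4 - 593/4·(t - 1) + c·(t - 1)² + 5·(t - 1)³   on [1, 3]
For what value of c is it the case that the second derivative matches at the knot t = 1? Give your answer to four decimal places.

S_0''(t) = 5 - 36·(t + 2), so S_0''(1) = -103. On the right, S_1''(1) = 2c, so c = -103/2.

-51.5000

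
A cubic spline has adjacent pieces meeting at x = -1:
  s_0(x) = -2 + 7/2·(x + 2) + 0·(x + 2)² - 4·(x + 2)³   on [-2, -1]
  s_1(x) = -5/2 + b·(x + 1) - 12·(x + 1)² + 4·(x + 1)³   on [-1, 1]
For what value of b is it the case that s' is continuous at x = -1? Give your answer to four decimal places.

s_0'(x) = 7/2 + 0·(x + 2) - 12·(x + 2)², so s_0'(-1) = -17/2. On the right, s_1'(-1) = b, so b = -17/2.

-8.5000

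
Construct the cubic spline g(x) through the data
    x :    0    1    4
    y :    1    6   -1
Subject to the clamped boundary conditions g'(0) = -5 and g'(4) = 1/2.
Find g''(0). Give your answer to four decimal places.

Write M_i for g''(x_i). With h_i = 1, 3 and divided differences Δ_i = 5, -7/3, the continuity of g' gives the tridiagonal system
  1·M_0 + 8·M_1 + 3·M_2 = 6(Δ_1 - Δ_0) = -44
Clamped end conditions give two more equations: 2h_0·M_0 + h_0·M_1 = 6(Δ_0 - g'(0)) = 60 and h_1·M_1 + 2h_1·M_2 = 6(g'(4) - Δ_1) = 17.
Solving: M_0 = 295/8, M_1 = -55/4, M_2 = 233/24.

36.8750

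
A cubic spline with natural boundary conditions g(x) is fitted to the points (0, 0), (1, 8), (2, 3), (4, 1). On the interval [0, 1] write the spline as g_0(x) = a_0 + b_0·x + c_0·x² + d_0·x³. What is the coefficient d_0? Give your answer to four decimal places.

-3.5652

With M_i denoting the second derivative at x_i, h_i = 1, 1, 2, and Δ_i = (y_(i+1) − y_i)/h_i = 8, -5, -1:
  1·M_0 + 4·M_1 + 1·M_2 = 6(Δ_1 - Δ_0) = -78
  1·M_1 + 6·M_2 + 2·M_3 = 6(Δ_2 - Δ_1) = 24
Natural end conditions: M_0 = M_3 = 0.
Forward elimination and back-substitution give M_0 = 0, M_1 = -492/23, M_2 = 174/23, M_3 = 0.
On [0, 1], with g_0(x) = a_0 + b_0·x + c_0·x² + d_0·x³: c_0 = M_0/2 = 0, d_0 = (M_1 - M_0)/(6h_0) = -82/23, b_0 = Δ_0 - h_0(2M_0 + M_1)/6 = 266/23.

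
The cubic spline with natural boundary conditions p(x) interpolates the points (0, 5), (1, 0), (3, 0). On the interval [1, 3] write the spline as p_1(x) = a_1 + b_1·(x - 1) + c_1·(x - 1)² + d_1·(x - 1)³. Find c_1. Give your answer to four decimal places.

Let σ_i = p''(x_i). Step sizes h_i = 1, 2; slopes of the chords Δ_i = (y_(i+1) - y_i)/h_i = -5, 0.
  1·σ_0 + 6·σ_1 + 2·σ_2 = 6(Δ_1 - Δ_0) = 30
Natural end conditions: σ_0 = σ_2 = 0.
Solving the tridiagonal system: σ_0 = 0, σ_1 = 5, σ_2 = 0.
On [1, 3], with p_1(x) = a_1 + b_1·(x - 1) + c_1·(x - 1)² + d_1·(x - 1)³: c_1 = σ_1/2 = 5/2, d_1 = (σ_2 - σ_1)/(6h_1) = -5/12, b_1 = Δ_1 - h_1(2σ_1 + σ_2)/6 = -10/3.

2.5000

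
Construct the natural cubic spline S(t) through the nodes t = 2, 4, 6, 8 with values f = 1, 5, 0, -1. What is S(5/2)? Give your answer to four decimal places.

Let σ_i = S''(x_i). Step sizes h_i = 2, 2, 2; slopes of the chords Δ_i = (y_(i+1) - y_i)/h_i = 2, -5/2, -1/2.
  2·σ_0 + 8·σ_1 + 2·σ_2 = 6(Δ_1 - Δ_0) = -27
  2·σ_1 + 8·σ_2 + 2·σ_3 = 6(Δ_2 - Δ_1) = 12
Natural end conditions: σ_0 = σ_3 = 0.
Solving the tridiagonal system: σ_0 = 0, σ_1 = -4, σ_2 = 5/2, σ_3 = 0.
On [2, 4], S(t) = 1 + 10/3·(t - 2) + 0·(t - 2)² - 1/3·(t - 2)³.
With (t - 2) = 1/2: S(5/2) = 21/8.

2.6250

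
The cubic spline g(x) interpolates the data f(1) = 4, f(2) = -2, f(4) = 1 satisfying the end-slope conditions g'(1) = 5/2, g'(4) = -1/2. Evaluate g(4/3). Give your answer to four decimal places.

Put σ_i = g'' at the i-th knot. Here h = (1, 2) and Δ = (-6, 3/2), so the interior equations h_(i-1)·σ_(i-1) + 2(h_(i-1)+h_i)·σ_i + h_i·σ_(i+1) = 6(Δ_i − Δ_(i-1)) read
  1·σ_0 + 6·σ_1 + 2·σ_2 = 6(Δ_1 - Δ_0) = 45
Clamped end conditions give two more equations: 2h_0·σ_0 + h_0·σ_1 = 6(Δ_0 - g'(1)) = -51 and h_1·σ_1 + 2h_1·σ_2 = 6(g'(4) - Δ_1) = -12.
Solving the tridiagonal system: σ_0 = -34, σ_1 = 17, σ_2 = -23/2.
On [1, 2], g(x) = 4 + 5/2·(x - 1) - 17·(x - 1)² + 17/2·(x - 1)³.
With (x - 1) = 1/3: g(4/3) = 88/27.

3.2593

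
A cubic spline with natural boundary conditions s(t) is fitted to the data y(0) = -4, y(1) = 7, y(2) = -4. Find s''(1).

-33

Write M_i for s''(x_i). With h_i = 1, 1 and divided differences Δ_i = 11, -11, the continuity of s' gives the tridiagonal system
  1·M_0 + 4·M_1 + 1·M_2 = 6(Δ_1 - Δ_0) = -132
Natural end conditions: M_0 = M_2 = 0.
Hence M_0 = 0, M_1 = -33, M_2 = 0.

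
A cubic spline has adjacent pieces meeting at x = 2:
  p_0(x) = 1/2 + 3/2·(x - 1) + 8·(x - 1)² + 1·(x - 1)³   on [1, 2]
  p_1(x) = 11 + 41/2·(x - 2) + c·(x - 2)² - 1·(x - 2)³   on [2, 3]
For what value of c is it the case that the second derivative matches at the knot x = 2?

p_0''(x) = 16 + 6·(x - 1), so p_0''(2) = 22. On the right, p_1''(2) = 2c, so c = 11.

11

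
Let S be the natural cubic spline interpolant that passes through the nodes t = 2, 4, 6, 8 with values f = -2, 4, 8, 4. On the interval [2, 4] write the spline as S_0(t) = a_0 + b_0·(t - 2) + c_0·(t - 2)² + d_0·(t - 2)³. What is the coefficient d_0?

0

With M_i denoting the second derivative at x_i, h_i = 2, 2, 2, and Δ_i = (y_(i+1) − y_i)/h_i = 3, 2, -2:
  2·M_0 + 8·M_1 + 2·M_2 = 6(Δ_1 - Δ_0) = -6
  2·M_1 + 8·M_2 + 2·M_3 = 6(Δ_2 - Δ_1) = -24
Natural end conditions: M_0 = M_3 = 0.
Solving the tridiagonal system: M_0 = 0, M_1 = 0, M_2 = -3, M_3 = 0.
On [2, 4], with S_0(t) = a_0 + b_0·(t - 2) + c_0·(t - 2)² + d_0·(t - 2)³: c_0 = M_0/2 = 0, d_0 = (M_1 - M_0)/(6h_0) = 0, b_0 = Δ_0 - h_0(2M_0 + M_1)/6 = 3.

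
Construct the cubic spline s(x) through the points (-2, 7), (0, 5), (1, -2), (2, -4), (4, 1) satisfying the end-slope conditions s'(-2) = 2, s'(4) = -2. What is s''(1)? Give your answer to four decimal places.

7.5833

Let M_i = s''(x_i). Step sizes h_i = 2, 1, 1, 2; slopes of the chords Δ_i = (y_(i+1) - y_i)/h_i = -1, -7, -2, 5/2.
  2·M_0 + 6·M_1 + 1·M_2 = 6(Δ_1 - Δ_0) = -36
  1·M_1 + 4·M_2 + 1·M_3 = 6(Δ_2 - Δ_1) = 30
  1·M_2 + 6·M_3 + 2·M_4 = 6(Δ_3 - Δ_2) = 27
Clamped end conditions give two more equations: 2h_0·M_0 + h_0·M_1 = 6(Δ_0 - s'(-2)) = -18 and h_3·M_3 + 2h_3·M_4 = 6(s'(4) - Δ_3) = -27.
Hence M_0 = -25/24, M_1 = -83/12, M_2 = 91/12, M_3 = 79/12, M_4 = -241/24.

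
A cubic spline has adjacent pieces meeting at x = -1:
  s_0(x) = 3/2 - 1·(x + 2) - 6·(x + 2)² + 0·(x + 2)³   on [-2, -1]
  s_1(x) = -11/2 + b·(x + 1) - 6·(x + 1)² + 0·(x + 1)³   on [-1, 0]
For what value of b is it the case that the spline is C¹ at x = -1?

-13

s_0'(x) = -1 - 12·(x + 2) + 0·(x + 2)², so s_0'(-1) = -13. On the right, s_1'(-1) = b, so b = -13.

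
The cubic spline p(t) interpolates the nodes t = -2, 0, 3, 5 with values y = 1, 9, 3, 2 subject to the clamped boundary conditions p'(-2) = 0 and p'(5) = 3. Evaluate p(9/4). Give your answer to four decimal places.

Let σ_i = p''(x_i). Step sizes h_i = 2, 3, 2; slopes of the chords Δ_i = (y_(i+1) - y_i)/h_i = 4, -2, -1/2.
  2·σ_0 + 10·σ_1 + 3·σ_2 = 6(Δ_1 - Δ_0) = -36
  3·σ_1 + 10·σ_2 + 2·σ_3 = 6(Δ_2 - Δ_1) = 9
Clamped end conditions give two more equations: 2h_0·σ_0 + h_0·σ_1 = 6(Δ_0 - p'(-2)) = 24 and h_2·σ_2 + 2h_2·σ_3 = 6(p'(5) - Δ_2) = 21.
Solving: σ_0 = 287/32, σ_1 = -95/16, σ_2 = 29/16, σ_3 = 139/32.
On [0, 3], p(t) = 9 + 97/32·t - 95/32·t² + 31/72·t³.
With t = 9/4: p(9/4) = 729/128.

5.6953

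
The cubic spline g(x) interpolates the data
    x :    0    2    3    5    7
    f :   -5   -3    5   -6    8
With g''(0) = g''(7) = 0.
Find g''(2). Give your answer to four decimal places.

With m_i denoting the second derivative at x_i, h_i = 2, 1, 2, 2, and Δ_i = (y_(i+1) − y_i)/h_i = 1, 8, -11/2, 7:
  2·m_0 + 6·m_1 + 1·m_2 = 6(Δ_1 - Δ_0) = 42
  1·m_1 + 6·m_2 + 2·m_3 = 6(Δ_2 - Δ_1) = -81
  2·m_2 + 8·m_3 + 2·m_4 = 6(Δ_3 - Δ_2) = 75
Natural end conditions: m_0 = m_4 = 0.
Solving: m_0 = 0, m_1 = 1323/128, m_2 = -1281/64, m_3 = 3681/256, m_4 = 0.

10.3359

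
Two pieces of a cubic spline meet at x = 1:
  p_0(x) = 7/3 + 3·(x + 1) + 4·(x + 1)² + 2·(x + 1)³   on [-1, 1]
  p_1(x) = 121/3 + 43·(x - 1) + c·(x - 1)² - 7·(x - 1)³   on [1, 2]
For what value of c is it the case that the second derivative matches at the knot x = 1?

16

p_0''(x) = 8 + 12·(x + 1), so p_0''(1) = 32. On the right, p_1''(1) = 2c, so c = 16.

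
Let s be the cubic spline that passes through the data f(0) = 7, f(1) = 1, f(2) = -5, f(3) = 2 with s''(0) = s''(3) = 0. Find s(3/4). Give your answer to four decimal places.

2.7844

Let m_i = s''(x_i). Step sizes h_i = 1, 1, 1; slopes of the chords Δ_i = (y_(i+1) - y_i)/h_i = -6, -6, 7.
  1·m_0 + 4·m_1 + 1·m_2 = 6(Δ_1 - Δ_0) = 0
  1·m_1 + 4·m_2 + 1·m_3 = 6(Δ_2 - Δ_1) = 78
Natural end conditions: m_0 = m_3 = 0.
Forward elimination and back-substitution give m_0 = 0, m_1 = -26/5, m_2 = 104/5, m_3 = 0.
On [0, 1], s(x) = 7 - 77/15·x + 0·x² - 13/15·x³.
With x = 3/4: s(3/4) = 891/320.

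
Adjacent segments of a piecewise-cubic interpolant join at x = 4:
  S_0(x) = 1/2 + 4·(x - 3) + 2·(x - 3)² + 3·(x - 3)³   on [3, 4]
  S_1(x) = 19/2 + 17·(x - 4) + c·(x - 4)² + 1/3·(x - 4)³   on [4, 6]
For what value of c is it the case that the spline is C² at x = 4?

11

S_0''(x) = 4 + 18·(x - 3), so S_0''(4) = 22. On the right, S_1''(4) = 2c, so c = 11.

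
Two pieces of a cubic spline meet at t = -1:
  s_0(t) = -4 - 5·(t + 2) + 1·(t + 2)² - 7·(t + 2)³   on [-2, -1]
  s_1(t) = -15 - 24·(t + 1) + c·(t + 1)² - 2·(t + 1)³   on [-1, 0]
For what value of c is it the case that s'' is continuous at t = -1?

-20

s_0''(t) = 2 - 42·(t + 2), so s_0''(-1) = -40. On the right, s_1''(-1) = 2c, so c = -20.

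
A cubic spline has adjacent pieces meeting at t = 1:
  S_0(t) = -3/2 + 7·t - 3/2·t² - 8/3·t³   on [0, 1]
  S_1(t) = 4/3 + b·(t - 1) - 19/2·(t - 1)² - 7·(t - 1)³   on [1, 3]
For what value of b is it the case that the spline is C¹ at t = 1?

-4

S_0'(t) = 7 - 3·t - 8·t², so S_0'(1) = -4. On the right, S_1'(1) = b, so b = -4.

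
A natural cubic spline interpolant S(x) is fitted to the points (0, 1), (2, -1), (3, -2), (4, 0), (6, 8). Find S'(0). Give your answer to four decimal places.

Let m_i = S''(x_i). Step sizes h_i = 2, 1, 1, 2; slopes of the chords Δ_i = (y_(i+1) - y_i)/h_i = -1, -1, 2, 4.
  2·m_0 + 6·m_1 + 1·m_2 = 6(Δ_1 - Δ_0) = 0
  1·m_1 + 4·m_2 + 1·m_3 = 6(Δ_2 - Δ_1) = 18
  1·m_2 + 6·m_3 + 2·m_4 = 6(Δ_3 - Δ_2) = 12
Natural end conditions: m_0 = m_4 = 0.
Forward elimination and back-substitution give m_0 = 0, m_1 = -8/11, m_2 = 48/11, m_3 = 14/11, m_4 = 0.
On [0, 2], S'(x) = b_0 + 2c_0·x + 3d_0·x² with b_0 = Δ_0 - h_0(2m_0 + m_1)/6 = -25/33, c_0 = m_0/2 = 0, d_0 = (m_1 - m_0)/(6h_0) = -2/33. So S'(0) = -25/33.

-0.7576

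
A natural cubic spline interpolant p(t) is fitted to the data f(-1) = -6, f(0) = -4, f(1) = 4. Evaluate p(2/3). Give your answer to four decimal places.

Write m_i for p''(x_i). With h_i = 1, 1 and divided differences Δ_i = 2, 8, the continuity of p' gives the tridiagonal system
  1·m_0 + 4·m_1 + 1·m_2 = 6(Δ_1 - Δ_0) = 36
Natural end conditions: m_0 = m_2 = 0.
Solving: m_0 = 0, m_1 = 9, m_2 = 0.
On [0, 1], p(t) = -4 + 5·t + 9/2·t² - 3/2·t³.
With t = 2/3: p(2/3) = 8/9.

0.8889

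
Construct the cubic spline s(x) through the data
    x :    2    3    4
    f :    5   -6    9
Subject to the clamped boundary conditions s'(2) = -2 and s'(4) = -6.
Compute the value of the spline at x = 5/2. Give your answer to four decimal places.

Put σ_i = s'' at the i-th knot. Here h = (1, 1) and Δ = (-11, 15), so the interior equations h_(i-1)·σ_(i-1) + 2(h_(i-1)+h_i)·σ_i + h_i·σ_(i+1) = 6(Δ_i − Δ_(i-1)) read
  1·σ_0 + 4·σ_1 + 1·σ_2 = 6(Δ_1 - Δ_0) = 156
Clamped end conditions give two more equations: 2h_0·σ_0 + h_0·σ_1 = 6(Δ_0 - s'(2)) = -54 and h_1·σ_1 + 2h_1·σ_2 = 6(s'(4) - Δ_1) = -126.
Solving the tridiagonal system: σ_0 = -68, σ_1 = 82, σ_2 = -104.
On [2, 3], s(x) = 5 - 2·(x - 2) - 34·(x - 2)² + 25·(x - 2)³.
With (x - 2) = 1/2: s(5/2) = -11/8.

-1.3750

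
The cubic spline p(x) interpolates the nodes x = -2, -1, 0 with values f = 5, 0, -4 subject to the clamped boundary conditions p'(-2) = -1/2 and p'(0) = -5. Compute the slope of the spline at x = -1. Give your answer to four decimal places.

-5.3750

Write m_i for p''(x_i). With h_i = 1, 1 and divided differences Δ_i = -5, -4, the continuity of p' gives the tridiagonal system
  1·m_0 + 4·m_1 + 1·m_2 = 6(Δ_1 - Δ_0) = 6
Clamped end conditions give two more equations: 2h_0·m_0 + h_0·m_1 = 6(Δ_0 - p'(-2)) = -27 and h_1·m_1 + 2h_1·m_2 = 6(p'(0) - Δ_1) = -6.
Forward elimination and back-substitution give m_0 = -69/4, m_1 = 15/2, m_2 = -27/4.
On [-1, 0], p'(x) = b_1 + 2c_1·(x + 1) + 3d_1·(x + 1)² with b_1 = Δ_1 - h_1(2m_1 + m_2)/6 = -43/8, c_1 = m_1/2 = 15/4, d_1 = (m_2 - m_1)/(6h_1) = -19/8. So p'(-1) = -43/8.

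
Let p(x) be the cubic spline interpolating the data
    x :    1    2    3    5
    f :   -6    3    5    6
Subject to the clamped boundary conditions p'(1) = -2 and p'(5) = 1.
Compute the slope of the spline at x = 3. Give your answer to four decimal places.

With σ_i denoting the second derivative at x_i, h_i = 1, 1, 2, and Δ_i = (y_(i+1) − y_i)/h_i = 9, 2, 1/2:
  1·σ_0 + 4·σ_1 + 1·σ_2 = 6(Δ_1 - Δ_0) = -42
  1·σ_1 + 6·σ_2 + 2·σ_3 = 6(Δ_2 - Δ_1) = -9
Clamped end conditions give two more equations: 2h_0·σ_0 + h_0·σ_1 = 6(Δ_0 - p'(1)) = 66 and h_2·σ_2 + 2h_2·σ_3 = 6(p'(5) - Δ_2) = 3.
Solving: σ_0 = 969/22, σ_1 = -243/11, σ_2 = 51/22, σ_3 = -9/22.
On [3, 5], p'(x) = b_2 + 2c_2·(x - 3) + 3d_2·(x - 3)² with b_2 = Δ_2 - h_2(2σ_2 + σ_3)/6 = -10/11, c_2 = σ_2/2 = 51/44, d_2 = (σ_3 - σ_2)/(6h_2) = -5/22. So p'(3) = -10/11.

-0.9091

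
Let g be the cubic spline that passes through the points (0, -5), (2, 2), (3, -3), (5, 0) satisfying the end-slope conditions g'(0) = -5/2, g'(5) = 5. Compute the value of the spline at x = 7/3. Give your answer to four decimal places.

Write σ_i for g''(x_i). With h_i = 2, 1, 2 and divided differences Δ_i = 7/2, -5, 3/2, the continuity of g' gives the tridiagonal system
  2·σ_0 + 6·σ_1 + 1·σ_2 = 6(Δ_1 - Δ_0) = -51
  1·σ_1 + 6·σ_2 + 2·σ_3 = 6(Δ_2 - Δ_1) = 39
Clamped end conditions give two more equations: 2h_0·σ_0 + h_0·σ_1 = 6(Δ_0 - g'(0)) = 36 and h_2·σ_2 + 2h_2·σ_3 = 6(g'(5) - Δ_2) = 21.
Solving the tridiagonal system: σ_0 = 537/32, σ_1 = -249/16, σ_2 = 141/16, σ_3 = 27/32.
On [2, 3], g(x) = 2 - 41/32·(x - 2) - 249/32·(x - 2)² + 65/16·(x - 2)³.
With (x - 2) = 1/3: g(7/3) = 371/432.

0.8588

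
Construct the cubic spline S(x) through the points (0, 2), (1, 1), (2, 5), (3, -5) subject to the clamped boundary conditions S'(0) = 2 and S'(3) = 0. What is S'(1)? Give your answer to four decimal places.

With σ_i denoting the second derivative at x_i, h_i = 1, 1, 1, and Δ_i = (y_(i+1) − y_i)/h_i = -1, 4, -10:
  1·σ_0 + 4·σ_1 + 1·σ_2 = 6(Δ_1 - Δ_0) = 30
  1·σ_1 + 4·σ_2 + 1·σ_3 = 6(Δ_2 - Δ_1) = -84
Clamped end conditions give two more equations: 2h_0·σ_0 + h_0·σ_1 = 6(Δ_0 - S'(0)) = -18 and h_2·σ_2 + 2h_2·σ_3 = 6(S'(3) - Δ_2) = 60.
Solving the tridiagonal system: σ_0 = -302/15, σ_1 = 334/15, σ_2 = -584/15, σ_3 = 742/15.
On [1, 2], S'(x) = b_1 + 2c_1·(x - 1) + 3d_1·(x - 1)² with b_1 = Δ_1 - h_1(2σ_1 + σ_2)/6 = 46/15, c_1 = σ_1/2 = 167/15, d_1 = (σ_2 - σ_1)/(6h_1) = -51/5. So S'(1) = 46/15.

3.0667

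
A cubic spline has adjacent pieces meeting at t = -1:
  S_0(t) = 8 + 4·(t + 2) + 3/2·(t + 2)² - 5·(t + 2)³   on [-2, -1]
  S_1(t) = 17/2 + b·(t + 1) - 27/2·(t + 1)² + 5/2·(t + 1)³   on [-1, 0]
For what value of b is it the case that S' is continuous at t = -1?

-8

S_0'(t) = 4 + 3·(t + 2) - 15·(t + 2)², so S_0'(-1) = -8. On the right, S_1'(-1) = b, so b = -8.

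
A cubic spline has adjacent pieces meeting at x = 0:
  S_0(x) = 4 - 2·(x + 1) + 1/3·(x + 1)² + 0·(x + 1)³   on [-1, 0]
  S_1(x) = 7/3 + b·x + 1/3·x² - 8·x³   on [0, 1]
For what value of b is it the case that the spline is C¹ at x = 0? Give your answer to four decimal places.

-1.3333

S_0'(x) = -2 + 2/3·(x + 1) + 0·(x + 1)², so S_0'(0) = -4/3. On the right, S_1'(0) = b, so b = -4/3.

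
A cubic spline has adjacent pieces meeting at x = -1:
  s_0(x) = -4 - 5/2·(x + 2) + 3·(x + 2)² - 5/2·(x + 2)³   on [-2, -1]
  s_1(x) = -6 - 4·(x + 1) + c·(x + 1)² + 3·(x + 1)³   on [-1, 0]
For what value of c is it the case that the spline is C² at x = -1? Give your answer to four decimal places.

-4.5000

s_0''(x) = 6 - 15·(x + 2), so s_0''(-1) = -9. On the right, s_1''(-1) = 2c, so c = -9/2.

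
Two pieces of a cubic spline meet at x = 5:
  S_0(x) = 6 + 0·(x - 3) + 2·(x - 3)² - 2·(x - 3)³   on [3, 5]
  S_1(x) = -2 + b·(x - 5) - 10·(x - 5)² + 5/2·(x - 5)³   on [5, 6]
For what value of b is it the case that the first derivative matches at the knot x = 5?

S_0'(x) = 0 + 4·(x - 3) - 6·(x - 3)², so S_0'(5) = -16. On the right, S_1'(5) = b, so b = -16.

-16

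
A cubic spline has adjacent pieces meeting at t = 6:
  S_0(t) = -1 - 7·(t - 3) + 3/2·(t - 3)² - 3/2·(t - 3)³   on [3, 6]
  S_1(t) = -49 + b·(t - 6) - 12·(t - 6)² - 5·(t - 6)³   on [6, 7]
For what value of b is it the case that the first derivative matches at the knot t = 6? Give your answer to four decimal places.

-38.5000

S_0'(t) = -7 + 3·(t - 3) - 9/2·(t - 3)², so S_0'(6) = -77/2. On the right, S_1'(6) = b, so b = -77/2.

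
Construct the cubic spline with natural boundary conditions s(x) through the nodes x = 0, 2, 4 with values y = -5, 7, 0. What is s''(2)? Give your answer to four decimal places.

-7.1250

Put M_i = s'' at the i-th knot. Here h = (2, 2) and Δ = (6, -7/2), so the interior equations h_(i-1)·M_(i-1) + 2(h_(i-1)+h_i)·M_i + h_i·M_(i+1) = 6(Δ_i − Δ_(i-1)) read
  2·M_0 + 8·M_1 + 2·M_2 = 6(Δ_1 - Δ_0) = -57
Natural end conditions: M_0 = M_2 = 0.
Hence M_0 = 0, M_1 = -57/8, M_2 = 0.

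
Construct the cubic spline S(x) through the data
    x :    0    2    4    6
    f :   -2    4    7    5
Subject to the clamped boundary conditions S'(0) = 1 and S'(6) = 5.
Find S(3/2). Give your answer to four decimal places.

2.1531

With M_i denoting the second derivative at x_i, h_i = 2, 2, 2, and Δ_i = (y_(i+1) − y_i)/h_i = 3, 3/2, -1:
  2·M_0 + 8·M_1 + 2·M_2 = 6(Δ_1 - Δ_0) = -9
  2·M_1 + 8·M_2 + 2·M_3 = 6(Δ_2 - Δ_1) = -15
Clamped end conditions give two more equations: 2h_0·M_0 + h_0·M_1 = 6(Δ_0 - S'(0)) = 12 and h_2·M_2 + 2h_2·M_3 = 6(S'(6) - Δ_2) = 36.
Solving: M_0 = 103/30, M_1 = -13/15, M_2 = -67/15, M_3 = 337/30.
On [0, 2], S(x) = -2 + 1·x + 103/60·x² - 43/120·x³.
With x = 3/2: S(3/2) = 689/320.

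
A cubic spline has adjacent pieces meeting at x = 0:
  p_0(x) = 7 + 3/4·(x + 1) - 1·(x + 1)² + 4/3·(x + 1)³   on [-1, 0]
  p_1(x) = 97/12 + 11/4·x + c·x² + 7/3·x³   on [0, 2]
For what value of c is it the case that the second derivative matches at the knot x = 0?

3

p_0''(x) = -2 + 8·(x + 1), so p_0''(0) = 6. On the right, p_1''(0) = 2c, so c = 3.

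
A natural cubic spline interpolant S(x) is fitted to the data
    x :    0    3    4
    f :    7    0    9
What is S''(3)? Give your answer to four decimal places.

8.5000

Put m_i = S'' at the i-th knot. Here h = (3, 1) and Δ = (-7/3, 9), so the interior equations h_(i-1)·m_(i-1) + 2(h_(i-1)+h_i)·m_i + h_i·m_(i+1) = 6(Δ_i − Δ_(i-1)) read
  3·m_0 + 8·m_1 + 1·m_2 = 6(Δ_1 - Δ_0) = 68
Natural end conditions: m_0 = m_2 = 0.
Hence m_0 = 0, m_1 = 17/2, m_2 = 0.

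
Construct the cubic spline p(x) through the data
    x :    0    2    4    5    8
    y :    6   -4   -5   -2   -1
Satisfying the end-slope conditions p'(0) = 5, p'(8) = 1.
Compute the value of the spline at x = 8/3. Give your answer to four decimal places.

-6.5241

Put σ_i = p'' at the i-th knot. Here h = (2, 2, 1, 3) and Δ = (-5, -1/2, 3, 1/3), so the interior equations h_(i-1)·σ_(i-1) + 2(h_(i-1)+h_i)·σ_i + h_i·σ_(i+1) = 6(Δ_i − Δ_(i-1)) read
  2·σ_0 + 8·σ_1 + 2·σ_2 = 6(Δ_1 - Δ_0) = 27
  2·σ_1 + 6·σ_2 + 1·σ_3 = 6(Δ_2 - Δ_1) = 21
  1·σ_2 + 8·σ_3 + 3·σ_4 = 6(Δ_3 - Δ_2) = -16
Clamped end conditions give two more equations: 2h_0·σ_0 + h_0·σ_1 = 6(Δ_0 - p'(0)) = -60 and h_3·σ_3 + 2h_3·σ_4 = 6(p'(8) - Δ_3) = 4.
Forward elimination and back-substitution give σ_0 = -3019/160, σ_1 = 619/80, σ_2 = 227/160, σ_3 = -239/80, σ_4 = 1037/480.
On [2, 4], p(x) = -4 - 981/160·(x - 2) + 619/160·(x - 2)² - 337/640·(x - 2)³.
With (x - 2) = 2/3: p(8/3) = -3523/540.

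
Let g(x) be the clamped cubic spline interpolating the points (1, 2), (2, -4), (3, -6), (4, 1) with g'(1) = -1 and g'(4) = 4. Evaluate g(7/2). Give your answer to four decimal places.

Write σ_i for g''(x_i). With h_i = 1, 1, 1 and divided differences Δ_i = -6, -2, 7, the continuity of g' gives the tridiagonal system
  1·σ_0 + 4·σ_1 + 1·σ_2 = 6(Δ_1 - Δ_0) = 24
  1·σ_1 + 4·σ_2 + 1·σ_3 = 6(Δ_2 - Δ_1) = 54
Clamped end conditions give two more equations: 2h_0·σ_0 + h_0·σ_1 = 6(Δ_0 - g'(1)) = -30 and h_2·σ_2 + 2h_2·σ_3 = 6(g'(4) - Δ_2) = -18.
Solving the tridiagonal system: σ_0 = -274/15, σ_1 = 98/15, σ_2 = 242/15, σ_3 = -256/15.
On [3, 4], g(x) = -6 + 67/15·(x - 3) + 121/15·(x - 3)² - 83/15·(x - 3)³.
With (x - 3) = 1/2: g(7/2) = -293/120.

-2.4417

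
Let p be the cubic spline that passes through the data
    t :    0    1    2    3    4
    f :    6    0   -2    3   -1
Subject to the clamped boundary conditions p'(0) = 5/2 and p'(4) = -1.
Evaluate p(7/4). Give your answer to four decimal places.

Put σ_i = p'' at the i-th knot. Here h = (1, 1, 1, 1) and Δ = (-6, -2, 5, -4), so the interior equations h_(i-1)·σ_(i-1) + 2(h_(i-1)+h_i)·σ_i + h_i·σ_(i+1) = 6(Δ_i − Δ_(i-1)) read
  1·σ_0 + 4·σ_1 + 1·σ_2 = 6(Δ_1 - Δ_0) = 24
  1·σ_1 + 4·σ_2 + 1·σ_3 = 6(Δ_2 - Δ_1) = 42
  1·σ_2 + 4·σ_3 + 1·σ_4 = 6(Δ_3 - Δ_2) = -54
Clamped end conditions give two more equations: 2h_0·σ_0 + h_0·σ_1 = 6(Δ_0 - p'(0)) = -51 and h_3·σ_3 + 2h_3·σ_4 = 6(p'(4) - Δ_3) = 18.
Solving the tridiagonal system: σ_0 = -1717/56, σ_1 = 289/28, σ_2 = 107/8, σ_3 = -611/28, σ_4 = 1115/56.
On [1, 2], p(t) = 0 - 859/112·(t - 1) + 289/56·(t - 1)² + 57/112·(t - 1)³.
With (t - 1) = 3/4: p(7/4) = -18885/7168.

-2.6346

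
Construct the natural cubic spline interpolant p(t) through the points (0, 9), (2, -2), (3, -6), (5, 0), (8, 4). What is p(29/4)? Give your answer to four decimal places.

Put σ_i = p'' at the i-th knot. Here h = (2, 1, 2, 3) and Δ = (-11/2, -4, 3, 4/3), so the interior equations h_(i-1)·σ_(i-1) + 2(h_(i-1)+h_i)·σ_i + h_i·σ_(i+1) = 6(Δ_i − Δ_(i-1)) read
  2·σ_0 + 6·σ_1 + 1·σ_2 = 6(Δ_1 - Δ_0) = 9
  1·σ_1 + 6·σ_2 + 2·σ_3 = 6(Δ_2 - Δ_1) = 42
  2·σ_2 + 10·σ_3 + 3·σ_4 = 6(Δ_3 - Δ_2) = -10
Natural end conditions: σ_0 = σ_4 = 0.
Hence σ_0 = 0, σ_1 = 32/163, σ_2 = 1275/163, σ_3 = -418/163, σ_4 = 0.
On [5, 8], p(t) = 0 + 1906/489·(t - 5) - 209/163·(t - 5)² + 209/1467·(t - 5)³.
With (t - 5) = 9/4: p(29/4) = 40701/10432.

3.9016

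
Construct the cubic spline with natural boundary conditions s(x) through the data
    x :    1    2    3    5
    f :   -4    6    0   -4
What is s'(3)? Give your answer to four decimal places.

-7.5652

With m_i denoting the second derivative at x_i, h_i = 1, 1, 2, and Δ_i = (y_(i+1) − y_i)/h_i = 10, -6, -2:
  1·m_0 + 4·m_1 + 1·m_2 = 6(Δ_1 - Δ_0) = -96
  1·m_1 + 6·m_2 + 2·m_3 = 6(Δ_2 - Δ_1) = 24
Natural end conditions: m_0 = m_3 = 0.
Solving: m_0 = 0, m_1 = -600/23, m_2 = 192/23, m_3 = 0.
On [3, 5], s'(x) = b_2 + 2c_2·(x - 3) + 3d_2·(x - 3)² with b_2 = Δ_2 - h_2(2m_2 + m_3)/6 = -174/23, c_2 = m_2/2 = 96/23, d_2 = (m_3 - m_2)/(6h_2) = -16/23. So s'(3) = -174/23.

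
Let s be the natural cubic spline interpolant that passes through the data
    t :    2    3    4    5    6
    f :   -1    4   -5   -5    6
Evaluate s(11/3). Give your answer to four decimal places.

Let σ_i = s''(x_i). Step sizes h_i = 1, 1, 1, 1; slopes of the chords Δ_i = (y_(i+1) - y_i)/h_i = 5, -9, 0, 11.
  1·σ_0 + 4·σ_1 + 1·σ_2 = 6(Δ_1 - Δ_0) = -84
  1·σ_1 + 4·σ_2 + 1·σ_3 = 6(Δ_2 - Δ_1) = 54
  1·σ_2 + 4·σ_3 + 1·σ_4 = 6(Δ_3 - Δ_2) = 66
Natural end conditions: σ_0 = σ_4 = 0.
Solving the tridiagonal system: σ_0 = 0, σ_1 = -705/28, σ_2 = 117/7, σ_3 = 345/28, σ_4 = 0.
On [3, 4], s(t) = 4 - 95/28·(t - 3) - 705/56·(t - 3)² + 391/56·(t - 3)³.
With (t - 3) = 2/3: s(11/3) = -338/189.

-1.7884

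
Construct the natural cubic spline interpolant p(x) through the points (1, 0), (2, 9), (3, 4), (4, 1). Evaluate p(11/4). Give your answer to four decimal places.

Let M_i = p''(x_i). Step sizes h_i = 1, 1, 1; slopes of the chords Δ_i = (y_(i+1) - y_i)/h_i = 9, -5, -3.
  1·M_0 + 4·M_1 + 1·M_2 = 6(Δ_1 - Δ_0) = -84
  1·M_1 + 4·M_2 + 1·M_3 = 6(Δ_2 - Δ_1) = 12
Natural end conditions: M_0 = M_3 = 0.
Solving: M_0 = 0, M_1 = -116/5, M_2 = 44/5, M_3 = 0.
On [2, 3], p(x) = 9 + 19/15·(x - 2) - 58/5·(x - 2)² + 16/3·(x - 2)³.
With (x - 2) = 3/4: p(11/4) = 227/40.

5.6750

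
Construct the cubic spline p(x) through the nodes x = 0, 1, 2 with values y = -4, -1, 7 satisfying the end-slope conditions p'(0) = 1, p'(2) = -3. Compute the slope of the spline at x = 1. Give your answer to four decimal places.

With M_i denoting the second derivative at x_i, h_i = 1, 1, and Δ_i = (y_(i+1) − y_i)/h_i = 3, 8:
  1·M_0 + 4·M_1 + 1·M_2 = 6(Δ_1 - Δ_0) = 30
Clamped end conditions give two more equations: 2h_0·M_0 + h_0·M_1 = 6(Δ_0 - p'(0)) = 12 and h_1·M_1 + 2h_1·M_2 = 6(p'(2) - Δ_1) = -66.
Hence M_0 = -7/2, M_1 = 19, M_2 = -85/2.
On [1, 2], p'(x) = b_1 + 2c_1·(x - 1) + 3d_1·(x - 1)² with b_1 = Δ_1 - h_1(2M_1 + M_2)/6 = 35/4, c_1 = M_1/2 = 19/2, d_1 = (M_2 - M_1)/(6h_1) = -41/4. So p'(1) = 35/4.

8.7500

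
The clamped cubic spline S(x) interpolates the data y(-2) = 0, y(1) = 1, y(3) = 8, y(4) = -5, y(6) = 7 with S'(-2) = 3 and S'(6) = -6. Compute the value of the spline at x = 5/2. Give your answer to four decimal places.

10.3756

Write m_i for S''(x_i). With h_i = 3, 2, 1, 2 and divided differences Δ_i = 1/3, 7/2, -13, 6, the continuity of S' gives the tridiagonal system
  3·m_0 + 10·m_1 + 2·m_2 = 6(Δ_1 - Δ_0) = 19
  2·m_1 + 6·m_2 + 1·m_3 = 6(Δ_2 - Δ_1) = -99
  1·m_2 + 6·m_3 + 2·m_4 = 6(Δ_3 - Δ_2) = 114
Clamped end conditions give two more equations: 2h_0·m_0 + h_0·m_1 = 6(Δ_0 - S'(-2)) = -16 and h_3·m_3 + 2h_3·m_4 = 6(S'(6) - Δ_3) = -72.
Forward elimination and back-substitution give m_0 = -3281/453, m_1 = 1382/151, m_2 = -3835/151, m_3 = 5297/151, m_4 = -10733/302.
On [1, 3], S(x) = 1 + 1771/302·(x - 1) + 691/151·(x - 1)² - 1739/604·(x - 1)³.
With (x - 1) = 3/2: S(5/2) = 50135/4832.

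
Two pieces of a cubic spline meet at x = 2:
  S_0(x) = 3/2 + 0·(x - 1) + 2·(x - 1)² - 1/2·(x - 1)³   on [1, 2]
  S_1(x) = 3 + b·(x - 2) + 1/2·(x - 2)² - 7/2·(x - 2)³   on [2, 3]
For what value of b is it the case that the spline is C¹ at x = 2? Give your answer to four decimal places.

2.5000

S_0'(x) = 0 + 4·(x - 1) - 3/2·(x - 1)², so S_0'(2) = 5/2. On the right, S_1'(2) = b, so b = 5/2.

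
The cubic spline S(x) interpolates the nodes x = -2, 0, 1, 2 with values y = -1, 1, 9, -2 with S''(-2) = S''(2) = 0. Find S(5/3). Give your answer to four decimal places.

Write M_i for S''(x_i). With h_i = 2, 1, 1 and divided differences Δ_i = 1, 8, -11, the continuity of S' gives the tridiagonal system
  2·M_0 + 6·M_1 + 1·M_2 = 6(Δ_1 - Δ_0) = 42
  1·M_1 + 4·M_2 + 1·M_3 = 6(Δ_2 - Δ_1) = -114
Natural end conditions: M_0 = M_3 = 0.
Solving: M_0 = 0, M_1 = 282/23, M_2 = -726/23, M_3 = 0.
On [1, 2], S(x) = 9 - 11/23·(x - 1) - 363/23·(x - 1)² + 121/23·(x - 1)³.
With (x - 1) = 2/3: S(5/3) = 2003/621.

3.2254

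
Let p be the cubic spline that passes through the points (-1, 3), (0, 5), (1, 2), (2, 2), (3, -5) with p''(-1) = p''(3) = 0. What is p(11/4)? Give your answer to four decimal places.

-2.7394

Write M_i for p''(x_i). With h_i = 1, 1, 1, 1 and divided differences Δ_i = 2, -3, 0, -7, the continuity of p' gives the tridiagonal system
  1·M_0 + 4·M_1 + 1·M_2 = 6(Δ_1 - Δ_0) = -30
  1·M_1 + 4·M_2 + 1·M_3 = 6(Δ_2 - Δ_1) = 18
  1·M_2 + 4·M_3 + 1·M_4 = 6(Δ_3 - Δ_2) = -42
Natural end conditions: M_0 = M_4 = 0.
Forward elimination and back-substitution give M_0 = 0, M_1 = -141/14, M_2 = 72/7, M_3 = -183/14, M_4 = 0.
On [2, 3], p(x) = 2 - 37/14·(x - 2) - 183/28·(x - 2)² + 61/28·(x - 2)³.
With (x - 2) = 3/4: p(11/4) = -4909/1792.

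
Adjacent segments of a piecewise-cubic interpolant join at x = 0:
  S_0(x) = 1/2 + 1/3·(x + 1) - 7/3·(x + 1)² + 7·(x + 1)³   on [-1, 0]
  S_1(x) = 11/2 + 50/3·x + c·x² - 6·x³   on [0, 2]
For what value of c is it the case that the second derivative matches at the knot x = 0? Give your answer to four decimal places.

S_0''(x) = -14/3 + 42·(x + 1), so S_0''(0) = 112/3. On the right, S_1''(0) = 2c, so c = 56/3.

18.6667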